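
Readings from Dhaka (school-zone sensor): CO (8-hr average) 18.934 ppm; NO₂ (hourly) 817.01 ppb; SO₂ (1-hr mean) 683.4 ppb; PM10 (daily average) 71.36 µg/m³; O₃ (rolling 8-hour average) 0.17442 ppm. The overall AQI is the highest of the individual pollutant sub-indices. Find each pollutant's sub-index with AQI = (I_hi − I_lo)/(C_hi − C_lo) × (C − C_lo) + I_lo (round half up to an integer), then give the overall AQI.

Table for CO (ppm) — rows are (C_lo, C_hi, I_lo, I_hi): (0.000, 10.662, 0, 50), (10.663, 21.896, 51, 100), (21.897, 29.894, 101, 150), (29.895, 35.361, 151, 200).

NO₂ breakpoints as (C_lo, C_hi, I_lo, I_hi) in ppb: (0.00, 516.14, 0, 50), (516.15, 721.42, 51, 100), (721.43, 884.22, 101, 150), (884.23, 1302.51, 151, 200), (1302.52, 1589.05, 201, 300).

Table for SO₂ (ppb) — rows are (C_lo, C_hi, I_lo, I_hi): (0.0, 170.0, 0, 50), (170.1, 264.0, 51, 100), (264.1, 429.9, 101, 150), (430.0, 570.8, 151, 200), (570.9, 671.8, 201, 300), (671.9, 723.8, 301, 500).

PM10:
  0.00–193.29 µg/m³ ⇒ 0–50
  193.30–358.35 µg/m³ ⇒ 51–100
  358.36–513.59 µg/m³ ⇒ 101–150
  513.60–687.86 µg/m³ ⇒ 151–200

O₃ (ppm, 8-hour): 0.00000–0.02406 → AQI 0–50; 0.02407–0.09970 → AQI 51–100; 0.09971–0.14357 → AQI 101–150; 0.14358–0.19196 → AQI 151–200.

CO 18.934: bracket 10.663–21.896 → index 51–100; slope 49/11.233, offset 8.271.
AQI = 51 + 49/11.233·8.271 ≈ 87.08 ⇒ 87.
NO₂ 817.01: bracket 721.43–884.22 → index 101–150; slope 49/162.79, offset 95.58.
AQI = 101 + 49/162.79·95.58 ≈ 129.77 ⇒ 130.
SO₂: row 671.9–723.8 (AQI 301–500). (500−301)·(683.4−671.9)/(723.8−671.9) + 301 = 199·11.5/51.9 + 301 ≈ 345.09 → 345.
PM10: row 0.00–193.29 (AQI 0–50). (50−0)·(71.36−0.00)/(193.29−0.00) + 0 = 50·71.36/193.29 + 0 ≈ 18.46 → 18.
O₃: row 0.14358–0.19196 (AQI 151–200). (200−151)·(0.17442−0.14358)/(0.19196−0.14358) + 151 = 49·0.03084/0.04838 + 151 ≈ 182.24 → 182.
Sub-indices: CO→87, NO₂→130, SO₂→345, PM10→18, O₃→182. Overall AQI = max = 345; dominant pollutant is SO₂.
AQI 345: Hazardous.

345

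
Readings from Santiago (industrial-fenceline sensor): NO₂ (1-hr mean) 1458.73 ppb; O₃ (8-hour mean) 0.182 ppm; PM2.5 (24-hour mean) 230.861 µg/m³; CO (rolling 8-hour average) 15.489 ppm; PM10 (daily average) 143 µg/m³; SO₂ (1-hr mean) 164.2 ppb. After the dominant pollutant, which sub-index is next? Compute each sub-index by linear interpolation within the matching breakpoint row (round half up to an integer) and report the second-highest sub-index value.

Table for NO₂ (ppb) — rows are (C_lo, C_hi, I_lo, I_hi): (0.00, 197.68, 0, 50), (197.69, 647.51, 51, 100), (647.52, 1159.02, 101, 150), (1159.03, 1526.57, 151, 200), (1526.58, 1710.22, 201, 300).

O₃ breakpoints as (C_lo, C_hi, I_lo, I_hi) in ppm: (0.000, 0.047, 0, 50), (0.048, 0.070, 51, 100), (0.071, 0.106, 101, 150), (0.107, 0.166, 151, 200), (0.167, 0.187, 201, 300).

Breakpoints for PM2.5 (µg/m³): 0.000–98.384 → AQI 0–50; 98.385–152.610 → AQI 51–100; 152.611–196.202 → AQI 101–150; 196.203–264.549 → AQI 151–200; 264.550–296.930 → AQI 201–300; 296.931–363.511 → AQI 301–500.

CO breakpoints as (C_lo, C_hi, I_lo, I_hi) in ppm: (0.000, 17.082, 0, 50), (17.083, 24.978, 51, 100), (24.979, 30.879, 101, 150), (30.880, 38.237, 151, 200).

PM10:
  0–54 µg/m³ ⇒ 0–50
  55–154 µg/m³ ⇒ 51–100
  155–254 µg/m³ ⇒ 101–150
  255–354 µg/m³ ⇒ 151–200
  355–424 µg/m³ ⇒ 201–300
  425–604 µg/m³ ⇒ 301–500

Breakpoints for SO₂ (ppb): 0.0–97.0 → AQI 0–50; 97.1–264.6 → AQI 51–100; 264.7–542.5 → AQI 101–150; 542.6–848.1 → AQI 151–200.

NO₂: row 1159.03–1526.57 (AQI 151–200). (200−151)·(1458.73−1159.03)/(1526.57−1159.03) + 151 = 49·299.70/367.54 + 151 ≈ 190.96 → 191.
O₃: 0.182 lies in 0.167–0.187, so I_lo=201, I_hi=300, C_lo=0.167, C_hi=0.187.
(300−201)/(0.187−0.167) × (0.182−0.167) + 201 = 99/0.020 × 0.015 + 201 ≈ 275.25 → 275.
PM2.5 230.861: bracket 196.203–264.549 → index 151–200; slope 49/68.346, offset 34.658.
AQI = 151 + 49/68.346·34.658 ≈ 175.85 ⇒ 176.
CO: row 0.000–17.082 (AQI 0–50). (50−0)·(15.489−0.000)/(17.082−0.000) + 0 = 50·15.489/17.082 + 0 ≈ 45.34 → 45.
PM10: 143 lies in 55–154, so I_lo=51, I_hi=100, C_lo=55, C_hi=154.
(100−51)/(154−55) × (143−55) + 51 = 49/99 × 88 + 51 ≈ 94.56 → 95.
SO₂: 164.2 ∈ [97.1, 264.6] ↔ index [51, 100].
51 + (164.2−97.1)·(100−51)/(264.6−97.1) = 51 + 67.1·49/167.5 ≈ 70.63, so AQI = 71.
Sub-indices: NO₂→191, O₃→275, PM2.5→176, CO→45, PM10→95, SO₂→71. Ranked high→low: 275, 191, 176, 95, 71, 45. Second-highest sub-index = 191.

191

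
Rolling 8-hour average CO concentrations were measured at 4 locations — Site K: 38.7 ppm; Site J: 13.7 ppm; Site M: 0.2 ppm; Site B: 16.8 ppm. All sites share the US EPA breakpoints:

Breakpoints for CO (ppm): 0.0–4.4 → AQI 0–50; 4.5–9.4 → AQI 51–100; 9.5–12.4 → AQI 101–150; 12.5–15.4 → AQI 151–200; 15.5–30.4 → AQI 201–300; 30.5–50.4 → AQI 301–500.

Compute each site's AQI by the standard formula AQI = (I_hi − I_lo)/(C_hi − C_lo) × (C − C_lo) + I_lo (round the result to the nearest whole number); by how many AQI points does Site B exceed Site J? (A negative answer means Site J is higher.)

Site K: row 30.5–50.4 (AQI 301–500). (500−301)·(38.7−30.5)/(50.4−30.5) + 301 = 199·8.2/19.9 + 301 ≈ 383.00 → 383.
Site J: row 12.5–15.4 (AQI 151–200). (200−151)·(13.7−12.5)/(15.4−12.5) + 151 = 49·1.2/2.9 + 151 ≈ 171.28 → 171.
Site M: 0.2 lies in 0.0–4.4, so I_lo=0, I_hi=50, C_lo=0.0, C_hi=4.4.
(50−0)/(4.4−0.0) × (0.2−0.0) + 0 = 50/4.4 × 0.2 + 0 ≈ 2.27 → 2.
Site B: 16.8 ∈ [15.5, 30.4] ↔ index [201, 300].
201 + (16.8−15.5)·(300−201)/(30.4−15.5) = 201 + 1.3·99/14.9 ≈ 209.64, so AQI = 210.
AQIs: Site K=383, Site J=171, Site M=2, Site B=210. Site B (210) − Site J (171) = 39.

39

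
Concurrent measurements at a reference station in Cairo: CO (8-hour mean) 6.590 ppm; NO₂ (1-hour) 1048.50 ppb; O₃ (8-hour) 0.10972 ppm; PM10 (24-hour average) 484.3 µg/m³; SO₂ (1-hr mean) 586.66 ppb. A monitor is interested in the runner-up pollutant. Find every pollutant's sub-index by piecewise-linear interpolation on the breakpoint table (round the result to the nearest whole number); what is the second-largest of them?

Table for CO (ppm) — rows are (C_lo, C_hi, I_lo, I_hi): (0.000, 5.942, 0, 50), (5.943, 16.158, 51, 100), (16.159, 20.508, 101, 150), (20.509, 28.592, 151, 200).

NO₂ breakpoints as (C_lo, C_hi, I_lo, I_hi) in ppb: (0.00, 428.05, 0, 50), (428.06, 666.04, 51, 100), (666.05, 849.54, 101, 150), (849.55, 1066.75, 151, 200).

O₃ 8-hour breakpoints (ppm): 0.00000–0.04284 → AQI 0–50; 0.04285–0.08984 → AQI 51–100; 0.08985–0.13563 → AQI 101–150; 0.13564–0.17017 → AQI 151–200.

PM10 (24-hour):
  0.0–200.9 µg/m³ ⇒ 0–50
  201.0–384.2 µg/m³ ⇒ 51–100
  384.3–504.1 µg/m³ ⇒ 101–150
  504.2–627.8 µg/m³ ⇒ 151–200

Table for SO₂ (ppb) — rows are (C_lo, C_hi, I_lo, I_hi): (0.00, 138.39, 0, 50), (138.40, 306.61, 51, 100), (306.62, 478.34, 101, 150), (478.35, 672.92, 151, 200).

178

CO: 6.590 ∈ [5.943, 16.158] ↔ index [51, 100].
51 + (6.590−5.943)·(100−51)/(16.158−5.943) = 51 + 0.647·49/10.215 ≈ 54.10, so AQI = 54.
NO₂: 1048.50 lies in 849.55–1066.75, so I_lo=151, I_hi=200, C_lo=849.55, C_hi=1066.75.
(200−151)/(1066.75−849.55) × (1048.50−849.55) + 151 = 49/217.20 × 198.95 + 151 ≈ 195.88 → 196.
O₃: row 0.08985–0.13563 (AQI 101–150). (150−101)·(0.10972−0.08985)/(0.13563−0.08985) + 101 = 49·0.01987/0.04578 + 101 ≈ 122.27 → 122.
PM10: 484.3 lies in 384.3–504.1, so I_lo=101, I_hi=150, C_lo=384.3, C_hi=504.1.
(150−101)/(504.1−384.3) × (484.3−384.3) + 101 = 49/119.8 × 100.0 + 101 ≈ 141.90 → 142.
SO₂: 586.66 ∈ [478.35, 672.92] ↔ index [151, 200].
151 + (586.66−478.35)·(200−151)/(672.92−478.35) = 151 + 108.31·49/194.57 ≈ 178.28, so AQI = 178.
Sub-indices: CO→54, NO₂→196, O₃→122, PM10→142, SO₂→178. Ranked high→low: 196, 178, 142, 122, 54. Second-highest sub-index = 178.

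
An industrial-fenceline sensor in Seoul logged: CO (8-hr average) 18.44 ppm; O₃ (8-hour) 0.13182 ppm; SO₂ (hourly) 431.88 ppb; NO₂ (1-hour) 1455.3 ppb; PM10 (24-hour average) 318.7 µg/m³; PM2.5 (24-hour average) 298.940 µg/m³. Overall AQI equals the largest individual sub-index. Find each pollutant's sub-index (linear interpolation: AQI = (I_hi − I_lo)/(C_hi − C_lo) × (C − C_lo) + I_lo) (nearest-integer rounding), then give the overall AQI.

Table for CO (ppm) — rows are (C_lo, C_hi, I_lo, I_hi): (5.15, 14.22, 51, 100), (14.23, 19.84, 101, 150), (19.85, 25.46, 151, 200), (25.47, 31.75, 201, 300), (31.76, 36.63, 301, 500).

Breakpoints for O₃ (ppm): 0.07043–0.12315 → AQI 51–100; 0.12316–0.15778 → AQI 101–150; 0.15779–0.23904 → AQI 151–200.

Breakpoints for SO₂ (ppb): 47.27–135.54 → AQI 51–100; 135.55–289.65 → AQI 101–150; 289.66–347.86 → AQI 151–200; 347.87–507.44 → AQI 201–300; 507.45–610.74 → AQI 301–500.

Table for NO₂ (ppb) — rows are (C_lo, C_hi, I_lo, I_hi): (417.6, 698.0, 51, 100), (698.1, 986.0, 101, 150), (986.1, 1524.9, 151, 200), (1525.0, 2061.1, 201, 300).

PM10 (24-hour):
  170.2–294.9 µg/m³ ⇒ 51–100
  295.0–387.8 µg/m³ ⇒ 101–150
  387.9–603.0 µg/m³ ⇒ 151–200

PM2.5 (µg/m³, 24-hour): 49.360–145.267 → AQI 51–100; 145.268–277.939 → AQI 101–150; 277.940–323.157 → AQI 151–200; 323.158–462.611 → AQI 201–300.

CO 18.44: bracket 14.23–19.84 → index 101–150; slope 49/5.61, offset 4.21.
AQI = 101 + 49/5.61·4.21 ≈ 137.77 ⇒ 138.
O₃: row 0.12316–0.15778 (AQI 101–150). (150−101)·(0.13182−0.12316)/(0.15778−0.12316) + 101 = 49·0.00866/0.03462 + 101 ≈ 113.26 → 113.
SO₂: row 347.87–507.44 (AQI 201–300). (300−201)·(431.88−347.87)/(507.44−347.87) + 201 = 99·84.01/159.57 + 201 ≈ 253.12 → 253.
NO₂: 1455.3 lies in 986.1–1524.9, so I_lo=151, I_hi=200, C_lo=986.1, C_hi=1524.9.
(200−151)/(1524.9−986.1) × (1455.3−986.1) + 151 = 49/538.8 × 469.2 + 151 ≈ 193.67 → 194.
PM10: 318.7 ∈ [295.0, 387.8] ↔ index [101, 150].
101 + (318.7−295.0)·(150−101)/(387.8−295.0) = 101 + 23.7·49/92.8 ≈ 113.51, so AQI = 114.
PM2.5: row 277.940–323.157 (AQI 151–200). (200−151)·(298.940−277.940)/(323.157−277.940) + 151 = 49·21.000/45.217 + 151 ≈ 173.76 → 174.
Sub-indices: CO→138, O₃→113, SO₂→253, NO₂→194, PM10→114, PM2.5→174. Overall AQI = max = 253; dominant pollutant is SO₂.

253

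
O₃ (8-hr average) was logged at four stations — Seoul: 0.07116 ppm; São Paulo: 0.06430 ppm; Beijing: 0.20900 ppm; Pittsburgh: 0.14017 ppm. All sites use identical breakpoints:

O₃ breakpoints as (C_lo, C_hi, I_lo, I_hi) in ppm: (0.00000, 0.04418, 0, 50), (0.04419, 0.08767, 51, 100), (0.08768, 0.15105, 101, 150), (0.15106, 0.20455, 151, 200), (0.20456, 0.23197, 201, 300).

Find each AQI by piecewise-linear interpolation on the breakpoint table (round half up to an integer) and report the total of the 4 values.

Seoul: 0.07116 lies in 0.04419–0.08767, so I_lo=51, I_hi=100, C_lo=0.04419, C_hi=0.08767.
(100−51)/(0.08767−0.04419) × (0.07116−0.04419) + 51 = 49/0.04348 × 0.02697 + 51 ≈ 81.39 → 81.
São Paulo 0.06430: bracket 0.04419–0.08767 → index 51–100; slope 49/0.04348, offset 0.02011.
AQI = 51 + 49/0.04348·0.02011 ≈ 73.66 ⇒ 74.
Beijing: 0.20900 ∈ [0.20456, 0.23197] ↔ index [201, 300].
201 + (0.20900−0.20456)·(300−201)/(0.23197−0.20456) = 201 + 0.00444·99/0.02741 ≈ 217.04, so AQI = 217.
Pittsburgh: row 0.08768–0.15105 (AQI 101–150). (150−101)·(0.14017−0.08768)/(0.15105−0.08768) + 101 = 49·0.05249/0.06337 + 101 ≈ 141.59 → 142.
AQIs: Seoul=81, São Paulo=74, Beijing=217, Pittsburgh=142. Sum = 81 + 74 + 217 + 142 = 514.

514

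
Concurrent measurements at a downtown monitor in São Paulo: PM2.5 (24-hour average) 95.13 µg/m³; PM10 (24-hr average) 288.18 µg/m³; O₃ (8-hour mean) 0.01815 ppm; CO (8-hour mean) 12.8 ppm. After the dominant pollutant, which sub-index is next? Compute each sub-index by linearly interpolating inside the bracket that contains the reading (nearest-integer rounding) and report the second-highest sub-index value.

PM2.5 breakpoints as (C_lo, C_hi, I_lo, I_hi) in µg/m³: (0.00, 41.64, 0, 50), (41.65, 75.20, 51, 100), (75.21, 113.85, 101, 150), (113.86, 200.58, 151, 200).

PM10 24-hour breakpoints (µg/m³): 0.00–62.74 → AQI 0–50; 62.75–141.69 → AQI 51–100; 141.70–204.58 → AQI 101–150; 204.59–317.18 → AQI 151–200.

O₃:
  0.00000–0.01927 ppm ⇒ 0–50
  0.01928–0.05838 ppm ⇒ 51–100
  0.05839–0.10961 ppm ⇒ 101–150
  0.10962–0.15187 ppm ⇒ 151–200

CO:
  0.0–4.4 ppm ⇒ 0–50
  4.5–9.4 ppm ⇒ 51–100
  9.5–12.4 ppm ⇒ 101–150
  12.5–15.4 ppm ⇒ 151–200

156

PM2.5: 95.13 ∈ [75.21, 113.85] ↔ index [101, 150].
101 + (95.13−75.21)·(150−101)/(113.85−75.21) = 101 + 19.92·49/38.64 ≈ 126.26, so AQI = 126.
PM10: 288.18 ∈ [204.59, 317.18] ↔ index [151, 200].
151 + (288.18−204.59)·(200−151)/(317.18−204.59) = 151 + 83.59·49/112.59 ≈ 187.38, so AQI = 187.
O₃: 0.01815 lies in 0.00000–0.01927, so I_lo=0, I_hi=50, C_lo=0.00000, C_hi=0.01927.
(50−0)/(0.01927−0.00000) × (0.01815−0.00000) + 0 = 50/0.01927 × 0.01815 + 0 ≈ 47.09 → 47.
CO: 12.8 ∈ [12.5, 15.4] ↔ index [151, 200].
151 + (12.8−12.5)·(200−151)/(15.4−12.5) = 151 + 0.3·49/2.9 ≈ 156.07, so AQI = 156.
Sub-indices: PM2.5→126, PM10→187, O₃→47, CO→156. Ranked high→low: 187, 156, 126, 47. Second-highest sub-index = 156.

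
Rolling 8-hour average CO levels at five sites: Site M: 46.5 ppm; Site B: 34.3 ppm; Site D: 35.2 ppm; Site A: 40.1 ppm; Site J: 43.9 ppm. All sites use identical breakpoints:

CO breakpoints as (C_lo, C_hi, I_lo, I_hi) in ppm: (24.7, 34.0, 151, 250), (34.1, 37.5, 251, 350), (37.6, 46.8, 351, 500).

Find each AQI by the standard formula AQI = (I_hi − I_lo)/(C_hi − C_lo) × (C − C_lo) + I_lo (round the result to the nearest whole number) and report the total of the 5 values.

1879

Site M: 46.5 ∈ [37.6, 46.8] ↔ index [351, 500].
351 + (46.5−37.6)·(500−351)/(46.8−37.6) = 351 + 8.9·149/9.2 ≈ 495.14, so AQI = 495.
Site B: row 34.1–37.5 (AQI 251–350). (350−251)·(34.3−34.1)/(37.5−34.1) + 251 = 99·0.2/3.4 + 251 ≈ 256.82 → 257.
Site D: 35.2 lies in 34.1–37.5, so I_lo=251, I_hi=350, C_lo=34.1, C_hi=37.5.
(350−251)/(37.5−34.1) × (35.2−34.1) + 251 = 99/3.4 × 1.1 + 251 ≈ 283.03 → 283.
Site A 40.1: bracket 37.6–46.8 → index 351–500; slope 149/9.2, offset 2.5.
AQI = 351 + 149/9.2·2.5 ≈ 391.49 ⇒ 391.
Site J: row 37.6–46.8 (AQI 351–500). (500−351)·(43.9−37.6)/(46.8−37.6) + 351 = 149·6.3/9.2 + 351 ≈ 453.03 → 453.
AQIs: Site M=495, Site B=257, Site D=283, Site A=391, Site J=453. Sum = 495 + 257 + 283 + 391 + 453 = 1879.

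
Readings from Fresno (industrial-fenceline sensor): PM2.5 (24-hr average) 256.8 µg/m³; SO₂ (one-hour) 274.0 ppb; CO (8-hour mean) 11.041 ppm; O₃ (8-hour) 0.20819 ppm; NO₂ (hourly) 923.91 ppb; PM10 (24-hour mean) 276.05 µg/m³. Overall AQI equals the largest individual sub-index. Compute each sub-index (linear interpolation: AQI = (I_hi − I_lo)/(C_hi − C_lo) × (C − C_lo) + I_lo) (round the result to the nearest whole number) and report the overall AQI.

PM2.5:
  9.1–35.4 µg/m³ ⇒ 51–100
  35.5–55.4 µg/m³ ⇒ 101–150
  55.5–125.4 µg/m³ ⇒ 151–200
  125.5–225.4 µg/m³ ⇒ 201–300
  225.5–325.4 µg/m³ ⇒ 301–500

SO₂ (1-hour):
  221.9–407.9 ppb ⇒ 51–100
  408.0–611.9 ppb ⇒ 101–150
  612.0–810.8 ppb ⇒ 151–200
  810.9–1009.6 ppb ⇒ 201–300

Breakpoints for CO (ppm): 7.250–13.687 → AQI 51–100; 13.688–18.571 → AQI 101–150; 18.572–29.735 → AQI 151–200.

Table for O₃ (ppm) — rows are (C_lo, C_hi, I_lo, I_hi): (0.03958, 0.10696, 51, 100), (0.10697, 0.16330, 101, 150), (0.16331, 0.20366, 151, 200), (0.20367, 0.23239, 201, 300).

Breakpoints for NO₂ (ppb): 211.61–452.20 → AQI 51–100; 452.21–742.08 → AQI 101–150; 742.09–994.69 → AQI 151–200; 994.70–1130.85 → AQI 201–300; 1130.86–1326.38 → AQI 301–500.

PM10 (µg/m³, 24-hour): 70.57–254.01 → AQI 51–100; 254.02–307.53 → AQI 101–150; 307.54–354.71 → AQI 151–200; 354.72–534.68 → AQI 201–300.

363

PM2.5: 256.8 lies in 225.5–325.4, so I_lo=301, I_hi=500, C_lo=225.5, C_hi=325.4.
(500−301)/(325.4−225.5) × (256.8−225.5) + 301 = 199/99.9 × 31.3 + 301 ≈ 363.35 → 363.
SO₂: 274.0 lies in 221.9–407.9, so I_lo=51, I_hi=100, C_lo=221.9, C_hi=407.9.
(100−51)/(407.9−221.9) × (274.0−221.9) + 51 = 49/186.0 × 52.1 + 51 ≈ 64.73 → 65.
CO: 11.041 lies in 7.250–13.687, so I_lo=51, I_hi=100, C_lo=7.250, C_hi=13.687.
(100−51)/(13.687−7.250) × (11.041−7.250) + 51 = 49/6.437 × 3.791 + 51 ≈ 79.86 → 80.
O₃: 0.20819 lies in 0.20367–0.23239, so I_lo=201, I_hi=300, C_lo=0.20367, C_hi=0.23239.
(300−201)/(0.23239−0.20367) × (0.20819−0.20367) + 201 = 99/0.02872 × 0.00452 + 201 ≈ 216.58 → 217.
NO₂: 923.91 ∈ [742.09, 994.69] ↔ index [151, 200].
151 + (923.91−742.09)·(200−151)/(994.69−742.09) = 151 + 181.82·49/252.60 ≈ 186.27, so AQI = 186.
PM10 276.05: bracket 254.02–307.53 → index 101–150; slope 49/53.51, offset 22.03.
AQI = 101 + 49/53.51·22.03 ≈ 121.17 ⇒ 121.
Sub-indices: PM2.5→363, SO₂→65, CO→80, O₃→217, NO₂→186, PM10→121. Overall AQI = max = 363; dominant pollutant is PM2.5.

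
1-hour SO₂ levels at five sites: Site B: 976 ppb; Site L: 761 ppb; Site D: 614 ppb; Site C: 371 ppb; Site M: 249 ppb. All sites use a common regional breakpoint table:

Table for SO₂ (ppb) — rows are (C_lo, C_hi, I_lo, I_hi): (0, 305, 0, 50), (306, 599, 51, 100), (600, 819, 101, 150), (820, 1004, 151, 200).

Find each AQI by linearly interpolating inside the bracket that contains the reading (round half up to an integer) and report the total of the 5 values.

Site B: 976 lies in 820–1004, so I_lo=151, I_hi=200, C_lo=820, C_hi=1004.
(200−151)/(1004−820) × (976−820) + 151 = 49/184 × 156 + 151 ≈ 192.54 → 193.
Site L: row 600–819 (AQI 101–150). (150−101)·(761−600)/(819−600) + 101 = 49·161/219 + 101 ≈ 137.02 → 137.
Site D: row 600–819 (AQI 101–150). (150−101)·(614−600)/(819−600) + 101 = 49·14/219 + 101 ≈ 104.13 → 104.
Site C: row 306–599 (AQI 51–100). (100−51)·(371−306)/(599−306) + 51 = 49·65/293 + 51 ≈ 61.87 → 62.
Site M 249: bracket 0–305 → index 0–50; slope 50/305, offset 249.
AQI = 0 + 50/305·249 ≈ 40.82 ⇒ 41.
AQIs: Site B=193, Site L=137, Site D=104, Site C=62, Site M=41. Sum = 193 + 137 + 104 + 62 + 41 = 537.

537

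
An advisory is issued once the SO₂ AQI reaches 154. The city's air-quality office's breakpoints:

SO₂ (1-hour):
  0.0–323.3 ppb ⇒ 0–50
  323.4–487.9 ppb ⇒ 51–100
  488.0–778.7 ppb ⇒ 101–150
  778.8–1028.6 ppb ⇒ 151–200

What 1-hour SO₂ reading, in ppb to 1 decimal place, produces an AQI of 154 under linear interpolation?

794.1

AQI 154 lies in the 151–200 band, which corresponds to 778.8–1028.6 ppb.
C = 778.8 + (154−151)×(1028.6−778.8)/(200−151) = 778.8 + 3×249.8/49 ≈ 794.094 ppb → 794.1 ppb to 1 dp.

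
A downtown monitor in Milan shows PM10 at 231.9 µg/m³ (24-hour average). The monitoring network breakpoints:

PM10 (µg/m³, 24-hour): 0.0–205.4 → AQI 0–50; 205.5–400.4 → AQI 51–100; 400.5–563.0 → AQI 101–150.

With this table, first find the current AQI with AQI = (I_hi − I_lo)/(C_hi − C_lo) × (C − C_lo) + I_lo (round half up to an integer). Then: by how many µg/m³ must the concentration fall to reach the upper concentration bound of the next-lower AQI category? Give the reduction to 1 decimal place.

PM10: 231.9 lies in 205.5–400.4, so I_lo=51, I_hi=100, C_lo=205.5, C_hi=400.4.
(100−51)/(400.4−205.5) × (231.9−205.5) + 51 = 49/194.9 × 26.4 + 51 ≈ 57.64 → 58.
Current AQI 58 is in the Moderate range (51–100). The next-lower category tops out at AQI 50, whose upper concentration bound is 205.4 µg/m³.
Reduction needed = 231.9 − 205.4 = 26.5 µg/m³.

26.5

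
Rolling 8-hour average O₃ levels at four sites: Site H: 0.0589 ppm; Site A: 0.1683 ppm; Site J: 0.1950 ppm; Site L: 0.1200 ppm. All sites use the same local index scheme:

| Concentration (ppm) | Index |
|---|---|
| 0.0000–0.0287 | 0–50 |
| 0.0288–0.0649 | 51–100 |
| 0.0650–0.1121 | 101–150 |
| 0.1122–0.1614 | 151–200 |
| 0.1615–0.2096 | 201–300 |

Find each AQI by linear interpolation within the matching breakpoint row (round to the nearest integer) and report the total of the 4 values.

736

Site H 0.0589: bracket 0.0288–0.0649 → index 51–100; slope 49/0.0361, offset 0.0301.
AQI = 51 + 49/0.0361·0.0301 ≈ 91.86 ⇒ 92.
Site A: 0.1683 lies in 0.1615–0.2096, so I_lo=201, I_hi=300, C_lo=0.1615, C_hi=0.2096.
(300−201)/(0.2096−0.1615) × (0.1683−0.1615) + 201 = 99/0.0481 × 0.0068 + 201 ≈ 215.00 → 215.
Site J: 0.1950 ∈ [0.1615, 0.2096] ↔ index [201, 300].
201 + (0.1950−0.1615)·(300−201)/(0.2096−0.1615) = 201 + 0.0335·99/0.0481 ≈ 269.95, so AQI = 270.
Site L 0.1200: bracket 0.1122–0.1614 → index 151–200; slope 49/0.0492, offset 0.0078.
AQI = 151 + 49/0.0492·0.0078 ≈ 158.77 ⇒ 159.
AQIs: Site H=92, Site A=215, Site J=270, Site L=159. Sum = 92 + 215 + 270 + 159 = 736.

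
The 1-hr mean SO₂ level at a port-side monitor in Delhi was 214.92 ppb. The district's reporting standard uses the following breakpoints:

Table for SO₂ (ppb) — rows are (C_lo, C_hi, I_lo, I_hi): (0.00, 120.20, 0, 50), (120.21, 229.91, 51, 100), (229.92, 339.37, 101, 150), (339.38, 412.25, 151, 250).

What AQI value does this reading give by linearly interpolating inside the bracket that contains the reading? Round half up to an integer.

SO₂: row 120.21–229.91 (AQI 51–100). (100−51)·(214.92−120.21)/(229.91−120.21) + 51 = 49·94.71/109.70 + 51 ≈ 93.30 → 93.

93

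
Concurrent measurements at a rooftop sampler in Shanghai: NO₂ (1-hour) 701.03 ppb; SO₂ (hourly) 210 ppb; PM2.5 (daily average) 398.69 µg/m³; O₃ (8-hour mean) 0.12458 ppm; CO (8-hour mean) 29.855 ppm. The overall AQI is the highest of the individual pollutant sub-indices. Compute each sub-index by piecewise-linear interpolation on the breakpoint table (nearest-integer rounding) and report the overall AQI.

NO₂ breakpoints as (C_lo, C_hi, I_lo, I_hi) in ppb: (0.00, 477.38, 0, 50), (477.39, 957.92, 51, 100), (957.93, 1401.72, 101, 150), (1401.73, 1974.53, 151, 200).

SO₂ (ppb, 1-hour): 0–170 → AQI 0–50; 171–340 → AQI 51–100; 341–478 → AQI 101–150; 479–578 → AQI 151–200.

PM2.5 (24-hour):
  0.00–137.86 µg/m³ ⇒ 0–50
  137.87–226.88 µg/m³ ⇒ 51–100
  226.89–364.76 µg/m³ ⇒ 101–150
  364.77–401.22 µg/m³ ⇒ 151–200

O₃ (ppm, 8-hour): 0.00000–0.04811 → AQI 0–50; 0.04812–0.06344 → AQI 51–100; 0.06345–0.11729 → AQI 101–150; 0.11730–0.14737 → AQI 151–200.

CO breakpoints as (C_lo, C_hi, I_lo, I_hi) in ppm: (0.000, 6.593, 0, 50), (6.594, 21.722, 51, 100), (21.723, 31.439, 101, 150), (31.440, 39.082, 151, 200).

NO₂: 701.03 lies in 477.39–957.92, so I_lo=51, I_hi=100, C_lo=477.39, C_hi=957.92.
(100−51)/(957.92−477.39) × (701.03−477.39) + 51 = 49/480.53 × 223.64 + 51 ≈ 73.80 → 74.
SO₂: 210 lies in 171–340, so I_lo=51, I_hi=100, C_lo=171, C_hi=340.
(100−51)/(340−171) × (210−171) + 51 = 49/169 × 39 + 51 ≈ 62.31 → 62.
PM2.5 398.69: bracket 364.77–401.22 → index 151–200; slope 49/36.45, offset 33.92.
AQI = 151 + 49/36.45·33.92 ≈ 196.60 ⇒ 197.
O₃: 0.12458 lies in 0.11730–0.14737, so I_lo=151, I_hi=200, C_lo=0.11730, C_hi=0.14737.
(200−151)/(0.14737−0.11730) × (0.12458−0.11730) + 151 = 49/0.03007 × 0.00728 + 151 ≈ 162.86 → 163.
CO: 29.855 lies in 21.723–31.439, so I_lo=101, I_hi=150, C_lo=21.723, C_hi=31.439.
(150−101)/(31.439−21.723) × (29.855−21.723) + 101 = 49/9.716 × 8.132 + 101 ≈ 142.01 → 142.
Sub-indices: NO₂→74, SO₂→62, PM2.5→197, O₃→163, CO→142. Overall AQI = max = 197; dominant pollutant is PM2.5.

197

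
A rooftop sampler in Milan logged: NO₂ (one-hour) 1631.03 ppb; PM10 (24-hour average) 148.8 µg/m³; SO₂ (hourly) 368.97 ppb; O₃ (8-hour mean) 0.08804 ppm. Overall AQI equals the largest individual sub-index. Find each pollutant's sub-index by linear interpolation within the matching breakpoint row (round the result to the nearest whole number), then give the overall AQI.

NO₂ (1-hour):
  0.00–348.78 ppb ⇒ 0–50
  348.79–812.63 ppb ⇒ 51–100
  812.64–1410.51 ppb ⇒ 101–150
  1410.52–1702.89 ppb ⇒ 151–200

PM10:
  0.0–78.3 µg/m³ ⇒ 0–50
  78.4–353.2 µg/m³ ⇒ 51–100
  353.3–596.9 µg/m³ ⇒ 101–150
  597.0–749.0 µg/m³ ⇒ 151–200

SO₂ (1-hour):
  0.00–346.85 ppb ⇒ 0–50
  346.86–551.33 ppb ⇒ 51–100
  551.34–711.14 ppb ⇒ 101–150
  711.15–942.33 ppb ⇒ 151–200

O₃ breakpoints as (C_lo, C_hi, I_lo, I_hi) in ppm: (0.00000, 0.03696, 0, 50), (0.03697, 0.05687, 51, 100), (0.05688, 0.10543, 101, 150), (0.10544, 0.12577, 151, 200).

NO₂: row 1410.52–1702.89 (AQI 151–200). (200−151)·(1631.03−1410.52)/(1702.89−1410.52) + 151 = 49·220.51/292.37 + 151 ≈ 187.96 → 188.
PM10 148.8: bracket 78.4–353.2 → index 51–100; slope 49/274.8, offset 70.4.
AQI = 51 + 49/274.8·70.4 ≈ 63.55 ⇒ 64.
SO₂: row 346.86–551.33 (AQI 51–100). (100−51)·(368.97−346.86)/(551.33−346.86) + 51 = 49·22.11/204.47 + 51 ≈ 56.30 → 56.
O₃: row 0.05688–0.10543 (AQI 101–150). (150−101)·(0.08804−0.05688)/(0.10543−0.05688) + 101 = 49·0.03116/0.04855 + 101 ≈ 132.45 → 132.
Sub-indices: NO₂→188, PM10→64, SO₂→56, O₃→132. Overall AQI = max = 188; dominant pollutant is NO₂.
AQI 188: Unhealthy.

188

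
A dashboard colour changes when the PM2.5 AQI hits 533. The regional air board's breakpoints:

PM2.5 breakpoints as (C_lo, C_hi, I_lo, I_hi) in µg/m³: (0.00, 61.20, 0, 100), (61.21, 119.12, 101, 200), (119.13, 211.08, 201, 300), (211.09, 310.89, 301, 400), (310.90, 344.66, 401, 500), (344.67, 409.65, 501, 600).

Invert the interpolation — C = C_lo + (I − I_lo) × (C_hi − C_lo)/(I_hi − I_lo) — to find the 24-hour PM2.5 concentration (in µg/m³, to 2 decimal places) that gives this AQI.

AQI 533 lies in the 501–600 band, which corresponds to 344.67–409.65 µg/m³.
C = 344.67 + (533−501)×(409.65−344.67)/(600−501) = 344.67 + 32×64.98/99 ≈ 365.6736 µg/m³ → 365.67 µg/m³ to 2 dp.

365.67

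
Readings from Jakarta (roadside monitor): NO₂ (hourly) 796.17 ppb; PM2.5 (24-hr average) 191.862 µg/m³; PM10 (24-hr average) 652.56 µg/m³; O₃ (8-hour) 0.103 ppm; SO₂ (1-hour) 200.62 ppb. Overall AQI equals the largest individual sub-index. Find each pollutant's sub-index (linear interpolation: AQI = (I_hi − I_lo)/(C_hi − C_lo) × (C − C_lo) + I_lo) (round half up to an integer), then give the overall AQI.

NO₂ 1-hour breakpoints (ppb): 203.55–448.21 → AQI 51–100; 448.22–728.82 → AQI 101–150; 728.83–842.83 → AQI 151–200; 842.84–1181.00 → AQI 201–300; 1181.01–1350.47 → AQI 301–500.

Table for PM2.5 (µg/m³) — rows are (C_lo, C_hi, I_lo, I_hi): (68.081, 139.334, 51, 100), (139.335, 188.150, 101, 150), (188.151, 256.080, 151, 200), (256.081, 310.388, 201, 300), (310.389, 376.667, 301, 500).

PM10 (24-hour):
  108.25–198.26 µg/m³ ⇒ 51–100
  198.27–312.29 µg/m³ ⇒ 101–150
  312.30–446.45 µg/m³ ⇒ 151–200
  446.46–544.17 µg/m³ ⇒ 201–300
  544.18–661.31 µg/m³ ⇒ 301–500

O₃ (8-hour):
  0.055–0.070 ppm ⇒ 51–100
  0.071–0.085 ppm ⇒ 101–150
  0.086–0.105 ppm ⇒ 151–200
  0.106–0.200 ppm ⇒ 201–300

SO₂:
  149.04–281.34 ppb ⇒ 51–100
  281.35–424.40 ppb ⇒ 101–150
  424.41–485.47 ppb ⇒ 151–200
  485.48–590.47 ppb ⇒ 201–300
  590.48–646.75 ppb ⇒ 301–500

485

NO₂: 796.17 ∈ [728.83, 842.83] ↔ index [151, 200].
151 + (796.17−728.83)·(200−151)/(842.83−728.83) = 151 + 67.34·49/114.00 ≈ 179.94, so AQI = 180.
PM2.5: 191.862 ∈ [188.151, 256.080] ↔ index [151, 200].
151 + (191.862−188.151)·(200−151)/(256.080−188.151) = 151 + 3.711·49/67.929 ≈ 153.68, so AQI = 154.
PM10 652.56: bracket 544.18–661.31 → index 301–500; slope 199/117.13, offset 108.38.
AQI = 301 + 199/117.13·108.38 ≈ 485.13 ⇒ 485.
O₃: 0.103 lies in 0.086–0.105, so I_lo=151, I_hi=200, C_lo=0.086, C_hi=0.105.
(200−151)/(0.105−0.086) × (0.103−0.086) + 151 = 49/0.019 × 0.017 + 151 ≈ 194.84 → 195.
SO₂: 200.62 lies in 149.04–281.34, so I_lo=51, I_hi=100, C_lo=149.04, C_hi=281.34.
(100−51)/(281.34−149.04) × (200.62−149.04) + 51 = 49/132.30 × 51.58 + 51 ≈ 70.10 → 70.
Sub-indices: NO₂→180, PM2.5→154, PM10→485, O₃→195, SO₂→70. Overall AQI = max = 485; dominant pollutant is PM10.
AQI 485: Hazardous.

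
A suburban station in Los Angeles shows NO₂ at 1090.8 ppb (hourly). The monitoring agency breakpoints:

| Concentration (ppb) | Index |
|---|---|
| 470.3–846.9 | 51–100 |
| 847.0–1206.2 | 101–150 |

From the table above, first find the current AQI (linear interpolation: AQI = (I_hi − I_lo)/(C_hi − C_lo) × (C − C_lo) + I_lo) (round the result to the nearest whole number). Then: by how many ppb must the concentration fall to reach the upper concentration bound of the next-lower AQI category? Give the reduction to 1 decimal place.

243.9

NO₂: 1090.8 ∈ [847.0, 1206.2] ↔ index [101, 150].
101 + (1090.8−847.0)·(150−101)/(1206.2−847.0) = 101 + 243.8·49/359.2 ≈ 134.26, so AQI = 134.
Current AQI 134 is in the Unhealthy for Sensitive Groups range (101–150). The next-lower category tops out at AQI 100, whose upper concentration bound is 846.9 ppb.
Reduction needed = 1090.8 − 846.9 = 243.9 ppb.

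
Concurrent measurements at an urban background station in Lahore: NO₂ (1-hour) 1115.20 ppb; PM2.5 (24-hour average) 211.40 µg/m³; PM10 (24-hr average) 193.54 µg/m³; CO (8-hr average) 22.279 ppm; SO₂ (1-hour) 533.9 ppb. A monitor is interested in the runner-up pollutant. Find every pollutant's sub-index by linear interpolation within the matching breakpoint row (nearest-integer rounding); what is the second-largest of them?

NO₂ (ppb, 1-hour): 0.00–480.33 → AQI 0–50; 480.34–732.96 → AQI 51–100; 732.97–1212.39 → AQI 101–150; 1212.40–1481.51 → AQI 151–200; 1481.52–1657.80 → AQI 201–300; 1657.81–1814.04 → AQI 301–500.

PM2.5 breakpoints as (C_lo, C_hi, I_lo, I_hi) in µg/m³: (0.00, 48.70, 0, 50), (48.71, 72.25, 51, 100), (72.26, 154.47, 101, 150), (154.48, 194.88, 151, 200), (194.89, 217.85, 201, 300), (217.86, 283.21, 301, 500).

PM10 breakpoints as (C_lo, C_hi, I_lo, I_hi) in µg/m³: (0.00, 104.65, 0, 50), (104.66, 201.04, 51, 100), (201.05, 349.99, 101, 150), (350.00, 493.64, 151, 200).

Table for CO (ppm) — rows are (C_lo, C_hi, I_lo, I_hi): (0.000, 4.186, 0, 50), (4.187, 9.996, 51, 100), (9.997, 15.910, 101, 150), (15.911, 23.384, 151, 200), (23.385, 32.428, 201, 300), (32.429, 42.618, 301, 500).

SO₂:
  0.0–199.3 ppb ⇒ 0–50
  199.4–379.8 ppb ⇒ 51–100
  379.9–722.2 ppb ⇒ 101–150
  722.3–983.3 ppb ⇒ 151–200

NO₂: 1115.20 lies in 732.97–1212.39, so I_lo=101, I_hi=150, C_lo=732.97, C_hi=1212.39.
(150−101)/(1212.39−732.97) × (1115.20−732.97) + 101 = 49/479.42 × 382.23 + 101 ≈ 140.07 → 140.
PM2.5 211.40: bracket 194.89–217.85 → index 201–300; slope 99/22.96, offset 16.51.
AQI = 201 + 99/22.96·16.51 ≈ 272.19 ⇒ 272.
PM10: row 104.66–201.04 (AQI 51–100). (100−51)·(193.54−104.66)/(201.04−104.66) + 51 = 49·88.88/96.38 + 51 ≈ 96.19 → 96.
CO: 22.279 lies in 15.911–23.384, so I_lo=151, I_hi=200, C_lo=15.911, C_hi=23.384.
(200−151)/(23.384−15.911) × (22.279−15.911) + 151 = 49/7.473 × 6.368 + 151 ≈ 192.75 → 193.
SO₂: 533.9 ∈ [379.9, 722.2] ↔ index [101, 150].
101 + (533.9−379.9)·(150−101)/(722.2−379.9) = 101 + 154.0·49/342.3 ≈ 123.04, so AQI = 123.
Sub-indices: NO₂→140, PM2.5→272, PM10→96, CO→193, SO₂→123. Ranked high→low: 272, 193, 140, 123, 96. Second-highest sub-index = 193.

193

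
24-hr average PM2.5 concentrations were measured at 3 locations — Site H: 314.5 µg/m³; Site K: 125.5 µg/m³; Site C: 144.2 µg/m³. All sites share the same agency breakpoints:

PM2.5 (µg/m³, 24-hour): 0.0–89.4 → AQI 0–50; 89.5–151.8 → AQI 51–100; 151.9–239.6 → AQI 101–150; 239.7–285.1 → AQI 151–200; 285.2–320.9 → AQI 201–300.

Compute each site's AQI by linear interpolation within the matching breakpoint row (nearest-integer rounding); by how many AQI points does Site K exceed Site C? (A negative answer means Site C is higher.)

Site H: 314.5 ∈ [285.2, 320.9] ↔ index [201, 300].
201 + (314.5−285.2)·(300−201)/(320.9−285.2) = 201 + 29.3·99/35.7 ≈ 282.25, so AQI = 282.
Site K 125.5: bracket 89.5–151.8 → index 51–100; slope 49/62.3, offset 36.0.
AQI = 51 + 49/62.3·36.0 ≈ 79.31 ⇒ 79.
Site C: 144.2 lies in 89.5–151.8, so I_lo=51, I_hi=100, C_lo=89.5, C_hi=151.8.
(100−51)/(151.8−89.5) × (144.2−89.5) + 51 = 49/62.3 × 54.7 + 51 ≈ 94.02 → 94.
AQIs: Site H=282, Site K=79, Site C=94. Site K (79) − Site C (94) = -15.

-15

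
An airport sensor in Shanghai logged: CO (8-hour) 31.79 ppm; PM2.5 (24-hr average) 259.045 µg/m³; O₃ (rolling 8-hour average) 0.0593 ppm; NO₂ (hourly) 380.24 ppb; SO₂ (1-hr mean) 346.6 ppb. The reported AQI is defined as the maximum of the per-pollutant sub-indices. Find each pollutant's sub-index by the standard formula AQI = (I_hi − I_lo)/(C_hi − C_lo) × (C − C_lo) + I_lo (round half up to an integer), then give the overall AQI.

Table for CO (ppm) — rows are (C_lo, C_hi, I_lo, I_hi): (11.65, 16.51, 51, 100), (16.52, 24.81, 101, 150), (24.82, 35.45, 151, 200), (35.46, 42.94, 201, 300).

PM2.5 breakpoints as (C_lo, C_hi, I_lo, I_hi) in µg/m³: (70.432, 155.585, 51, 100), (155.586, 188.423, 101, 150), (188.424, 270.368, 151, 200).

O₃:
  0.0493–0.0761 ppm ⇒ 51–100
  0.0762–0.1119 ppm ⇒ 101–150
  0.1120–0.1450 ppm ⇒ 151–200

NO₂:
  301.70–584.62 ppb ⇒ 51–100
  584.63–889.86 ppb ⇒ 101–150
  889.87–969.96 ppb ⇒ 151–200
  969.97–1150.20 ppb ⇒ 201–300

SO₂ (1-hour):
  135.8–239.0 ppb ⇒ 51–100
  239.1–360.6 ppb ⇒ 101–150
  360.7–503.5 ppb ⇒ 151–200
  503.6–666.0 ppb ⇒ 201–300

193

CO: 31.79 lies in 24.82–35.45, so I_lo=151, I_hi=200, C_lo=24.82, C_hi=35.45.
(200−151)/(35.45−24.82) × (31.79−24.82) + 151 = 49/10.63 × 6.97 + 151 ≈ 183.13 → 183.
PM2.5: 259.045 lies in 188.424–270.368, so I_lo=151, I_hi=200, C_lo=188.424, C_hi=270.368.
(200−151)/(270.368−188.424) × (259.045−188.424) + 151 = 49/81.944 × 70.621 + 151 ≈ 193.23 → 193.
O₃ 0.0593: bracket 0.0493–0.0761 → index 51–100; slope 49/0.0268, offset 0.0100.
AQI = 51 + 49/0.0268·0.0100 ≈ 69.28 ⇒ 69.
NO₂: row 301.70–584.62 (AQI 51–100). (100−51)·(380.24−301.70)/(584.62−301.70) + 51 = 49·78.54/282.92 + 51 ≈ 64.60 → 65.
SO₂: row 239.1–360.6 (AQI 101–150). (150−101)·(346.6−239.1)/(360.6−239.1) + 101 = 49·107.5/121.5 + 101 ≈ 144.35 → 144.
Sub-indices: CO→183, PM2.5→193, O₃→69, NO₂→65, SO₂→144. Overall AQI = max = 193; dominant pollutant is PM2.5.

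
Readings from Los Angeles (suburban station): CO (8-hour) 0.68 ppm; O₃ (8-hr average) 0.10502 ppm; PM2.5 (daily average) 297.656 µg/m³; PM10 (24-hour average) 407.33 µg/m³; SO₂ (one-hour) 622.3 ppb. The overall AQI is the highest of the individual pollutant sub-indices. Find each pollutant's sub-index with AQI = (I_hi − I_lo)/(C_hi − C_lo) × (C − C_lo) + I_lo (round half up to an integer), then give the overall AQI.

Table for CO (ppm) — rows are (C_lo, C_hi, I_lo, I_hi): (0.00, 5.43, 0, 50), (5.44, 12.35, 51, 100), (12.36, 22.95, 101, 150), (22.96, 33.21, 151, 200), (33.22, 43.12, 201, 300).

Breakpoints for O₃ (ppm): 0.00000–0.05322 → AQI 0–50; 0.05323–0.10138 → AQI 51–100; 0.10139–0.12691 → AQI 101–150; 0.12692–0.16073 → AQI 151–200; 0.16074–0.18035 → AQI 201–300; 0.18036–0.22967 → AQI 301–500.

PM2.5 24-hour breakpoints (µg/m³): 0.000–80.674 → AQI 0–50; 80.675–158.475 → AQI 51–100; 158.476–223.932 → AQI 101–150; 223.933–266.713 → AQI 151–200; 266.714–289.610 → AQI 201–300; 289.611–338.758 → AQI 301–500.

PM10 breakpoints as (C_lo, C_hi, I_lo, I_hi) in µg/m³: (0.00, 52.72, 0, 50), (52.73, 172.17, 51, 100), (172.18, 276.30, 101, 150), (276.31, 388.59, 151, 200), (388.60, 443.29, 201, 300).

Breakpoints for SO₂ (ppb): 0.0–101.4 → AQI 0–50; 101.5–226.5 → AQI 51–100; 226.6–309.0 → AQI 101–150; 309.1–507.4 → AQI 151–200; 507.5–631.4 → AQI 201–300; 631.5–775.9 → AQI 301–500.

334

CO: row 0.00–5.43 (AQI 0–50). (50−0)·(0.68−0.00)/(5.43−0.00) + 0 = 50·0.68/5.43 + 0 ≈ 6.26 → 6.
O₃ 0.10502: bracket 0.10139–0.12691 → index 101–150; slope 49/0.02552, offset 0.00363.
AQI = 101 + 49/0.02552·0.00363 ≈ 107.97 ⇒ 108.
PM2.5: 297.656 lies in 289.611–338.758, so I_lo=301, I_hi=500, C_lo=289.611, C_hi=338.758.
(500−301)/(338.758−289.611) × (297.656−289.611) + 301 = 199/49.147 × 8.045 + 301 ≈ 333.57 → 334.
PM10 407.33: bracket 388.60–443.29 → index 201–300; slope 99/54.69, offset 18.73.
AQI = 201 + 99/54.69·18.73 ≈ 234.91 ⇒ 235.
SO₂ 622.3: bracket 507.5–631.4 → index 201–300; slope 99/123.9, offset 114.8.
AQI = 201 + 99/123.9·114.8 ≈ 292.73 ⇒ 293.
Sub-indices: CO→6, O₃→108, PM2.5→334, PM10→235, SO₂→293. Overall AQI = max = 334; dominant pollutant is PM2.5.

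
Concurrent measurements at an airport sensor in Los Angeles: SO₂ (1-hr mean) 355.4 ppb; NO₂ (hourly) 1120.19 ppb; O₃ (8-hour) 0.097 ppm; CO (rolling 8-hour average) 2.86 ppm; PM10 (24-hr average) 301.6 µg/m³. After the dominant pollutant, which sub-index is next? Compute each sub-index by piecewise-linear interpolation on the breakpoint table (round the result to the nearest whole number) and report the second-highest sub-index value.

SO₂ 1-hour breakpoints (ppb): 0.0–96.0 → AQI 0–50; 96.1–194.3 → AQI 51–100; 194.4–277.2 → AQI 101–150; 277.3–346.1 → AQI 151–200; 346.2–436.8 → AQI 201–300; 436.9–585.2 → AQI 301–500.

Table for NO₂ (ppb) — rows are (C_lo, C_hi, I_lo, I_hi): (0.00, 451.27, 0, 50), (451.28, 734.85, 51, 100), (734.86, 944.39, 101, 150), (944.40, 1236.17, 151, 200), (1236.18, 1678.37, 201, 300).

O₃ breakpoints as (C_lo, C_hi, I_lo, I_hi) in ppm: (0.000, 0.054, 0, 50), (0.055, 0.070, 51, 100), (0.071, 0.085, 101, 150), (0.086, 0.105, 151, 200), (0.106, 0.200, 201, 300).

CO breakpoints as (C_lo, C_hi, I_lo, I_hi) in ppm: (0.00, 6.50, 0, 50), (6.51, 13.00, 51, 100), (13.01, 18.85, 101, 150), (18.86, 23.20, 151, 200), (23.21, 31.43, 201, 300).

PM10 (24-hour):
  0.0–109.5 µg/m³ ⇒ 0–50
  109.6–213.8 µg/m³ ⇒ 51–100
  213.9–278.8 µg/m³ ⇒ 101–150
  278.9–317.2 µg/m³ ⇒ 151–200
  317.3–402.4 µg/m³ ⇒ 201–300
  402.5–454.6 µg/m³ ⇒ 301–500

181

SO₂: row 346.2–436.8 (AQI 201–300). (300−201)·(355.4−346.2)/(436.8−346.2) + 201 = 99·9.2/90.6 + 201 ≈ 211.05 → 211.
NO₂: 1120.19 lies in 944.40–1236.17, so I_lo=151, I_hi=200, C_lo=944.40, C_hi=1236.17.
(200−151)/(1236.17−944.40) × (1120.19−944.40) + 151 = 49/291.77 × 175.79 + 151 ≈ 180.52 → 181.
O₃ 0.097: bracket 0.086–0.105 → index 151–200; slope 49/0.019, offset 0.011.
AQI = 151 + 49/0.019·0.011 ≈ 179.37 ⇒ 179.
CO: 2.86 lies in 0.00–6.50, so I_lo=0, I_hi=50, C_lo=0.00, C_hi=6.50.
(50−0)/(6.50−0.00) × (2.86−0.00) + 0 = 50/6.50 × 2.86 + 0 ≈ 22.00 → 22.
PM10: 301.6 lies in 278.9–317.2, so I_lo=151, I_hi=200, C_lo=278.9, C_hi=317.2.
(200−151)/(317.2−278.9) × (301.6−278.9) + 151 = 49/38.3 × 22.7 + 151 ≈ 180.04 → 180.
Sub-indices: SO₂→211, NO₂→181, O₃→179, CO→22, PM10→180. Ranked high→low: 211, 181, 180, 179, 22. Second-highest sub-index = 181.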